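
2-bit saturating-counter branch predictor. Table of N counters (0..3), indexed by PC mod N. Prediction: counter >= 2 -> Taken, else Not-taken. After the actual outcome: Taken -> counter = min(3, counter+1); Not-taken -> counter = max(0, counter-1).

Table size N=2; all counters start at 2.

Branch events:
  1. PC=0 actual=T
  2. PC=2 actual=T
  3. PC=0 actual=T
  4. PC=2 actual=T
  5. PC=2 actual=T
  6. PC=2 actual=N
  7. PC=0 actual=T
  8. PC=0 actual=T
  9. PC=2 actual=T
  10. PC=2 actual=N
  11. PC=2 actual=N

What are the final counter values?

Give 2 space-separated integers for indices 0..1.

Answer: 1 2

Derivation:
Ev 1: PC=0 idx=0 pred=T actual=T -> ctr[0]=3
Ev 2: PC=2 idx=0 pred=T actual=T -> ctr[0]=3
Ev 3: PC=0 idx=0 pred=T actual=T -> ctr[0]=3
Ev 4: PC=2 idx=0 pred=T actual=T -> ctr[0]=3
Ev 5: PC=2 idx=0 pred=T actual=T -> ctr[0]=3
Ev 6: PC=2 idx=0 pred=T actual=N -> ctr[0]=2
Ev 7: PC=0 idx=0 pred=T actual=T -> ctr[0]=3
Ev 8: PC=0 idx=0 pred=T actual=T -> ctr[0]=3
Ev 9: PC=2 idx=0 pred=T actual=T -> ctr[0]=3
Ev 10: PC=2 idx=0 pred=T actual=N -> ctr[0]=2
Ev 11: PC=2 idx=0 pred=T actual=N -> ctr[0]=1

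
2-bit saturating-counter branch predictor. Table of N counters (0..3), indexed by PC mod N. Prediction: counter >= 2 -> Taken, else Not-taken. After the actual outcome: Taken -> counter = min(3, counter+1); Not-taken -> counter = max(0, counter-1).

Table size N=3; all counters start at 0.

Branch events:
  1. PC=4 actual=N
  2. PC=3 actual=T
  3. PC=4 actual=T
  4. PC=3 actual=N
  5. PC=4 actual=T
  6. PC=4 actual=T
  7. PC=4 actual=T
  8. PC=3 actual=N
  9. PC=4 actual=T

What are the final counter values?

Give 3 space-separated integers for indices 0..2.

Ev 1: PC=4 idx=1 pred=N actual=N -> ctr[1]=0
Ev 2: PC=3 idx=0 pred=N actual=T -> ctr[0]=1
Ev 3: PC=4 idx=1 pred=N actual=T -> ctr[1]=1
Ev 4: PC=3 idx=0 pred=N actual=N -> ctr[0]=0
Ev 5: PC=4 idx=1 pred=N actual=T -> ctr[1]=2
Ev 6: PC=4 idx=1 pred=T actual=T -> ctr[1]=3
Ev 7: PC=4 idx=1 pred=T actual=T -> ctr[1]=3
Ev 8: PC=3 idx=0 pred=N actual=N -> ctr[0]=0
Ev 9: PC=4 idx=1 pred=T actual=T -> ctr[1]=3

Answer: 0 3 0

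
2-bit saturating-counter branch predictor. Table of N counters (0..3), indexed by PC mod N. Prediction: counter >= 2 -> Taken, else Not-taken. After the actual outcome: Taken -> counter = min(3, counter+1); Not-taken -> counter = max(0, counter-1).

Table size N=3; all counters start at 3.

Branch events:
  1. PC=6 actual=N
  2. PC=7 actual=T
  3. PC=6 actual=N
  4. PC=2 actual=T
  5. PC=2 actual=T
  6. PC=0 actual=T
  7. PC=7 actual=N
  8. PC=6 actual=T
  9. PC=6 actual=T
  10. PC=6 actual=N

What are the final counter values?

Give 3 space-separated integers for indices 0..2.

Answer: 2 2 3

Derivation:
Ev 1: PC=6 idx=0 pred=T actual=N -> ctr[0]=2
Ev 2: PC=7 idx=1 pred=T actual=T -> ctr[1]=3
Ev 3: PC=6 idx=0 pred=T actual=N -> ctr[0]=1
Ev 4: PC=2 idx=2 pred=T actual=T -> ctr[2]=3
Ev 5: PC=2 idx=2 pred=T actual=T -> ctr[2]=3
Ev 6: PC=0 idx=0 pred=N actual=T -> ctr[0]=2
Ev 7: PC=7 idx=1 pred=T actual=N -> ctr[1]=2
Ev 8: PC=6 idx=0 pred=T actual=T -> ctr[0]=3
Ev 9: PC=6 idx=0 pred=T actual=T -> ctr[0]=3
Ev 10: PC=6 idx=0 pred=T actual=N -> ctr[0]=2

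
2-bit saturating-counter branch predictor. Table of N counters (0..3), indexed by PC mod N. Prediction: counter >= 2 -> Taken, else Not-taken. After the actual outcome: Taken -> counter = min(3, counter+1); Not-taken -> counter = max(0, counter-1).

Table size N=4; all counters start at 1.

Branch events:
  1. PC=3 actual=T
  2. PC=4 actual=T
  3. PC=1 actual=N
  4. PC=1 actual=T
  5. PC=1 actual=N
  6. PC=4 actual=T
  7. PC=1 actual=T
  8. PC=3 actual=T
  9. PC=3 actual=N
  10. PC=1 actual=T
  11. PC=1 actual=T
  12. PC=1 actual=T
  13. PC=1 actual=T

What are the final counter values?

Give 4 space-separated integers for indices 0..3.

Answer: 3 3 1 2

Derivation:
Ev 1: PC=3 idx=3 pred=N actual=T -> ctr[3]=2
Ev 2: PC=4 idx=0 pred=N actual=T -> ctr[0]=2
Ev 3: PC=1 idx=1 pred=N actual=N -> ctr[1]=0
Ev 4: PC=1 idx=1 pred=N actual=T -> ctr[1]=1
Ev 5: PC=1 idx=1 pred=N actual=N -> ctr[1]=0
Ev 6: PC=4 idx=0 pred=T actual=T -> ctr[0]=3
Ev 7: PC=1 idx=1 pred=N actual=T -> ctr[1]=1
Ev 8: PC=3 idx=3 pred=T actual=T -> ctr[3]=3
Ev 9: PC=3 idx=3 pred=T actual=N -> ctr[3]=2
Ev 10: PC=1 idx=1 pred=N actual=T -> ctr[1]=2
Ev 11: PC=1 idx=1 pred=T actual=T -> ctr[1]=3
Ev 12: PC=1 idx=1 pred=T actual=T -> ctr[1]=3
Ev 13: PC=1 idx=1 pred=T actual=T -> ctr[1]=3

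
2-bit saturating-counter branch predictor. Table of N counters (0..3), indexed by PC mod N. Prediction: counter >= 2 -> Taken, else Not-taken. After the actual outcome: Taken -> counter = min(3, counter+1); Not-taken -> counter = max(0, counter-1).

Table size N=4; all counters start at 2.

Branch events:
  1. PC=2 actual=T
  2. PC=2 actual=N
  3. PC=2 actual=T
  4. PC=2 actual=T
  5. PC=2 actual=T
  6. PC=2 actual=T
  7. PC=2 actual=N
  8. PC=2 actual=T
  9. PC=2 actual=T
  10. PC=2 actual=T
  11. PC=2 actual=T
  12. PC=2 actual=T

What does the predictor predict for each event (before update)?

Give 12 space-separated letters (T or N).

Answer: T T T T T T T T T T T T

Derivation:
Ev 1: PC=2 idx=2 pred=T actual=T -> ctr[2]=3
Ev 2: PC=2 idx=2 pred=T actual=N -> ctr[2]=2
Ev 3: PC=2 idx=2 pred=T actual=T -> ctr[2]=3
Ev 4: PC=2 idx=2 pred=T actual=T -> ctr[2]=3
Ev 5: PC=2 idx=2 pred=T actual=T -> ctr[2]=3
Ev 6: PC=2 idx=2 pred=T actual=T -> ctr[2]=3
Ev 7: PC=2 idx=2 pred=T actual=N -> ctr[2]=2
Ev 8: PC=2 idx=2 pred=T actual=T -> ctr[2]=3
Ev 9: PC=2 idx=2 pred=T actual=T -> ctr[2]=3
Ev 10: PC=2 idx=2 pred=T actual=T -> ctr[2]=3
Ev 11: PC=2 idx=2 pred=T actual=T -> ctr[2]=3
Ev 12: PC=2 idx=2 pred=T actual=T -> ctr[2]=3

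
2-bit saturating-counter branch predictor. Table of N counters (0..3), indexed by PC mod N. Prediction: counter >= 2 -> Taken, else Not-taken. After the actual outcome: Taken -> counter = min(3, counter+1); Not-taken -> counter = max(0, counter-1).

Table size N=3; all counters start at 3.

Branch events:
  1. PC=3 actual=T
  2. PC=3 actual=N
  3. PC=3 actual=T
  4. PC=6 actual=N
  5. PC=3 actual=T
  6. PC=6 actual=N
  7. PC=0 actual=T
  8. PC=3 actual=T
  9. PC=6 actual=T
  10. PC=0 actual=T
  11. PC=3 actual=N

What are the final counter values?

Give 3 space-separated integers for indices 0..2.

Ev 1: PC=3 idx=0 pred=T actual=T -> ctr[0]=3
Ev 2: PC=3 idx=0 pred=T actual=N -> ctr[0]=2
Ev 3: PC=3 idx=0 pred=T actual=T -> ctr[0]=3
Ev 4: PC=6 idx=0 pred=T actual=N -> ctr[0]=2
Ev 5: PC=3 idx=0 pred=T actual=T -> ctr[0]=3
Ev 6: PC=6 idx=0 pred=T actual=N -> ctr[0]=2
Ev 7: PC=0 idx=0 pred=T actual=T -> ctr[0]=3
Ev 8: PC=3 idx=0 pred=T actual=T -> ctr[0]=3
Ev 9: PC=6 idx=0 pred=T actual=T -> ctr[0]=3
Ev 10: PC=0 idx=0 pred=T actual=T -> ctr[0]=3
Ev 11: PC=3 idx=0 pred=T actual=N -> ctr[0]=2

Answer: 2 3 3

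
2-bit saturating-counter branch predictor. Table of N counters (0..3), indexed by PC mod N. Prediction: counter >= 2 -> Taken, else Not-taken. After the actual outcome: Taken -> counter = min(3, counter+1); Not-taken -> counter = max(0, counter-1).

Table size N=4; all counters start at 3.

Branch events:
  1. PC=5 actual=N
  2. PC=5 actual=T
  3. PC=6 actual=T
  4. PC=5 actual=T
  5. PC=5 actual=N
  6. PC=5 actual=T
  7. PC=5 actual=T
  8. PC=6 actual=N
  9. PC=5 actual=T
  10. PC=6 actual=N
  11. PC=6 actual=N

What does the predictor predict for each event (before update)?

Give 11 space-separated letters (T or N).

Answer: T T T T T T T T T T N

Derivation:
Ev 1: PC=5 idx=1 pred=T actual=N -> ctr[1]=2
Ev 2: PC=5 idx=1 pred=T actual=T -> ctr[1]=3
Ev 3: PC=6 idx=2 pred=T actual=T -> ctr[2]=3
Ev 4: PC=5 idx=1 pred=T actual=T -> ctr[1]=3
Ev 5: PC=5 idx=1 pred=T actual=N -> ctr[1]=2
Ev 6: PC=5 idx=1 pred=T actual=T -> ctr[1]=3
Ev 7: PC=5 idx=1 pred=T actual=T -> ctr[1]=3
Ev 8: PC=6 idx=2 pred=T actual=N -> ctr[2]=2
Ev 9: PC=5 idx=1 pred=T actual=T -> ctr[1]=3
Ev 10: PC=6 idx=2 pred=T actual=N -> ctr[2]=1
Ev 11: PC=6 idx=2 pred=N actual=N -> ctr[2]=0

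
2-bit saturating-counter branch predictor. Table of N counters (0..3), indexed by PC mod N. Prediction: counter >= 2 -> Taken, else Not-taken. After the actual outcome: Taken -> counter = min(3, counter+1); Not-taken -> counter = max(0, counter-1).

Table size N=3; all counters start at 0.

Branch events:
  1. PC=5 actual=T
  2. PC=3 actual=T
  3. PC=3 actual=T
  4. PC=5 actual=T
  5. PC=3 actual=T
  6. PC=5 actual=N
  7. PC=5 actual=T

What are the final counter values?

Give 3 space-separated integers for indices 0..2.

Ev 1: PC=5 idx=2 pred=N actual=T -> ctr[2]=1
Ev 2: PC=3 idx=0 pred=N actual=T -> ctr[0]=1
Ev 3: PC=3 idx=0 pred=N actual=T -> ctr[0]=2
Ev 4: PC=5 idx=2 pred=N actual=T -> ctr[2]=2
Ev 5: PC=3 idx=0 pred=T actual=T -> ctr[0]=3
Ev 6: PC=5 idx=2 pred=T actual=N -> ctr[2]=1
Ev 7: PC=5 idx=2 pred=N actual=T -> ctr[2]=2

Answer: 3 0 2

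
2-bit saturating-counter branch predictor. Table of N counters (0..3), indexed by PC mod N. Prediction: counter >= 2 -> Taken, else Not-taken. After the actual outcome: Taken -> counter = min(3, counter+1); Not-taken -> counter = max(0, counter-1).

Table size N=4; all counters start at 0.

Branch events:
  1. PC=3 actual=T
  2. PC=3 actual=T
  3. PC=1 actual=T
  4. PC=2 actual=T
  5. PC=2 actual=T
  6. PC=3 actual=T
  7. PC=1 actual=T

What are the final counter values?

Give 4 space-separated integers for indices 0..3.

Answer: 0 2 2 3

Derivation:
Ev 1: PC=3 idx=3 pred=N actual=T -> ctr[3]=1
Ev 2: PC=3 idx=3 pred=N actual=T -> ctr[3]=2
Ev 3: PC=1 idx=1 pred=N actual=T -> ctr[1]=1
Ev 4: PC=2 idx=2 pred=N actual=T -> ctr[2]=1
Ev 5: PC=2 idx=2 pred=N actual=T -> ctr[2]=2
Ev 6: PC=3 idx=3 pred=T actual=T -> ctr[3]=3
Ev 7: PC=1 idx=1 pred=N actual=T -> ctr[1]=2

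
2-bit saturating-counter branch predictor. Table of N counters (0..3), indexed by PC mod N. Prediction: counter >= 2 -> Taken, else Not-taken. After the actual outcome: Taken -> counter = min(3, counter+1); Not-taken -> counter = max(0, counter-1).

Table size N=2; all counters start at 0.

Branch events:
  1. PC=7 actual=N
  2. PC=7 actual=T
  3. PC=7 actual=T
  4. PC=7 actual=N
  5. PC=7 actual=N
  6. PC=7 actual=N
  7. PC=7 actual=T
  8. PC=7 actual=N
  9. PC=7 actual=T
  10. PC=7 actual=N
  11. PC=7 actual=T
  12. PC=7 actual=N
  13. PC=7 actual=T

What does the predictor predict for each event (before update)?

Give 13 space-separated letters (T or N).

Ev 1: PC=7 idx=1 pred=N actual=N -> ctr[1]=0
Ev 2: PC=7 idx=1 pred=N actual=T -> ctr[1]=1
Ev 3: PC=7 idx=1 pred=N actual=T -> ctr[1]=2
Ev 4: PC=7 idx=1 pred=T actual=N -> ctr[1]=1
Ev 5: PC=7 idx=1 pred=N actual=N -> ctr[1]=0
Ev 6: PC=7 idx=1 pred=N actual=N -> ctr[1]=0
Ev 7: PC=7 idx=1 pred=N actual=T -> ctr[1]=1
Ev 8: PC=7 idx=1 pred=N actual=N -> ctr[1]=0
Ev 9: PC=7 idx=1 pred=N actual=T -> ctr[1]=1
Ev 10: PC=7 idx=1 pred=N actual=N -> ctr[1]=0
Ev 11: PC=7 idx=1 pred=N actual=T -> ctr[1]=1
Ev 12: PC=7 idx=1 pred=N actual=N -> ctr[1]=0
Ev 13: PC=7 idx=1 pred=N actual=T -> ctr[1]=1

Answer: N N N T N N N N N N N N N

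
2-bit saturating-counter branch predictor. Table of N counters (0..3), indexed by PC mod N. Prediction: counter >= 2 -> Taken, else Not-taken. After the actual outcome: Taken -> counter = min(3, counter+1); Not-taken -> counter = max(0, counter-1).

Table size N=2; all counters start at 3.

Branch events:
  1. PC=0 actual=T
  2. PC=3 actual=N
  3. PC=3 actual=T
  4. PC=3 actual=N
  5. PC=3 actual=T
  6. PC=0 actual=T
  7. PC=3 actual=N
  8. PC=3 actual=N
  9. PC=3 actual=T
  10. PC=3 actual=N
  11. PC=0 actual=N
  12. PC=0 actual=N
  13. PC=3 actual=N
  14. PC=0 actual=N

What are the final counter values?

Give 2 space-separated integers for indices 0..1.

Answer: 0 0

Derivation:
Ev 1: PC=0 idx=0 pred=T actual=T -> ctr[0]=3
Ev 2: PC=3 idx=1 pred=T actual=N -> ctr[1]=2
Ev 3: PC=3 idx=1 pred=T actual=T -> ctr[1]=3
Ev 4: PC=3 idx=1 pred=T actual=N -> ctr[1]=2
Ev 5: PC=3 idx=1 pred=T actual=T -> ctr[1]=3
Ev 6: PC=0 idx=0 pred=T actual=T -> ctr[0]=3
Ev 7: PC=3 idx=1 pred=T actual=N -> ctr[1]=2
Ev 8: PC=3 idx=1 pred=T actual=N -> ctr[1]=1
Ev 9: PC=3 idx=1 pred=N actual=T -> ctr[1]=2
Ev 10: PC=3 idx=1 pred=T actual=N -> ctr[1]=1
Ev 11: PC=0 idx=0 pred=T actual=N -> ctr[0]=2
Ev 12: PC=0 idx=0 pred=T actual=N -> ctr[0]=1
Ev 13: PC=3 idx=1 pred=N actual=N -> ctr[1]=0
Ev 14: PC=0 idx=0 pred=N actual=N -> ctr[0]=0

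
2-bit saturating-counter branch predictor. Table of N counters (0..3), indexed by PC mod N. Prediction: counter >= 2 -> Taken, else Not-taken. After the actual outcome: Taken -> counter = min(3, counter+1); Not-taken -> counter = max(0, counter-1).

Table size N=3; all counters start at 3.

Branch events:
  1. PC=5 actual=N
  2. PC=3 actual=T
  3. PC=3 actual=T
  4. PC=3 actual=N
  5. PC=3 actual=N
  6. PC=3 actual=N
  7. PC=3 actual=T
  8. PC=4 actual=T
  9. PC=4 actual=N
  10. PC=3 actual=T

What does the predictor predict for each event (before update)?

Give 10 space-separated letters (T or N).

Ev 1: PC=5 idx=2 pred=T actual=N -> ctr[2]=2
Ev 2: PC=3 idx=0 pred=T actual=T -> ctr[0]=3
Ev 3: PC=3 idx=0 pred=T actual=T -> ctr[0]=3
Ev 4: PC=3 idx=0 pred=T actual=N -> ctr[0]=2
Ev 5: PC=3 idx=0 pred=T actual=N -> ctr[0]=1
Ev 6: PC=3 idx=0 pred=N actual=N -> ctr[0]=0
Ev 7: PC=3 idx=0 pred=N actual=T -> ctr[0]=1
Ev 8: PC=4 idx=1 pred=T actual=T -> ctr[1]=3
Ev 9: PC=4 idx=1 pred=T actual=N -> ctr[1]=2
Ev 10: PC=3 idx=0 pred=N actual=T -> ctr[0]=2

Answer: T T T T T N N T T N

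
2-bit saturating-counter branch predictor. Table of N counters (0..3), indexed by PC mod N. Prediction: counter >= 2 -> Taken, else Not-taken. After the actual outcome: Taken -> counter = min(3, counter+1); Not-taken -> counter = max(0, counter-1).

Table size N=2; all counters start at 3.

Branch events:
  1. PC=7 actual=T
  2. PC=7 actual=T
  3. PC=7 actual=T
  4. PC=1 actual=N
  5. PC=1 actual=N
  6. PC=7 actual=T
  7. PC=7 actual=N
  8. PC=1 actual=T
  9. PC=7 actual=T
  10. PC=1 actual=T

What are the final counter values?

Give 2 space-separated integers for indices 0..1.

Answer: 3 3

Derivation:
Ev 1: PC=7 idx=1 pred=T actual=T -> ctr[1]=3
Ev 2: PC=7 idx=1 pred=T actual=T -> ctr[1]=3
Ev 3: PC=7 idx=1 pred=T actual=T -> ctr[1]=3
Ev 4: PC=1 idx=1 pred=T actual=N -> ctr[1]=2
Ev 5: PC=1 idx=1 pred=T actual=N -> ctr[1]=1
Ev 6: PC=7 idx=1 pred=N actual=T -> ctr[1]=2
Ev 7: PC=7 idx=1 pred=T actual=N -> ctr[1]=1
Ev 8: PC=1 idx=1 pred=N actual=T -> ctr[1]=2
Ev 9: PC=7 idx=1 pred=T actual=T -> ctr[1]=3
Ev 10: PC=1 idx=1 pred=T actual=T -> ctr[1]=3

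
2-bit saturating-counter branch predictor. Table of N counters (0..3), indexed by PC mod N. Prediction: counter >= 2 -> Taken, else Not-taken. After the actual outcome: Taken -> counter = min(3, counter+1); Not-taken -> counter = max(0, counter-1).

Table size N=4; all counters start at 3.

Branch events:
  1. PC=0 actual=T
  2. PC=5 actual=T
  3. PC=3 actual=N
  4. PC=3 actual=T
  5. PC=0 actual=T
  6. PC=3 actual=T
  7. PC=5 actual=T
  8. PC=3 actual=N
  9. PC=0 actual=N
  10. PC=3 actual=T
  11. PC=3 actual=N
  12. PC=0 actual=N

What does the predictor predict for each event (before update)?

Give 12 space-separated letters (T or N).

Ev 1: PC=0 idx=0 pred=T actual=T -> ctr[0]=3
Ev 2: PC=5 idx=1 pred=T actual=T -> ctr[1]=3
Ev 3: PC=3 idx=3 pred=T actual=N -> ctr[3]=2
Ev 4: PC=3 idx=3 pred=T actual=T -> ctr[3]=3
Ev 5: PC=0 idx=0 pred=T actual=T -> ctr[0]=3
Ev 6: PC=3 idx=3 pred=T actual=T -> ctr[3]=3
Ev 7: PC=5 idx=1 pred=T actual=T -> ctr[1]=3
Ev 8: PC=3 idx=3 pred=T actual=N -> ctr[3]=2
Ev 9: PC=0 idx=0 pred=T actual=N -> ctr[0]=2
Ev 10: PC=3 idx=3 pred=T actual=T -> ctr[3]=3
Ev 11: PC=3 idx=3 pred=T actual=N -> ctr[3]=2
Ev 12: PC=0 idx=0 pred=T actual=N -> ctr[0]=1

Answer: T T T T T T T T T T T T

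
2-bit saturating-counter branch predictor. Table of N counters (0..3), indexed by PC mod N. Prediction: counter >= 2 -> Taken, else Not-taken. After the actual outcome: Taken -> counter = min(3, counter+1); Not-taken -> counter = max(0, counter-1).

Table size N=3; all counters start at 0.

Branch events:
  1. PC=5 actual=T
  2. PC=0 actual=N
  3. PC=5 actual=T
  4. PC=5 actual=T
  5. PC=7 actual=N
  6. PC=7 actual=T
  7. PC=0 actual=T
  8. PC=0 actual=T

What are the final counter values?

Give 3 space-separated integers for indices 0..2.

Answer: 2 1 3

Derivation:
Ev 1: PC=5 idx=2 pred=N actual=T -> ctr[2]=1
Ev 2: PC=0 idx=0 pred=N actual=N -> ctr[0]=0
Ev 3: PC=5 idx=2 pred=N actual=T -> ctr[2]=2
Ev 4: PC=5 idx=2 pred=T actual=T -> ctr[2]=3
Ev 5: PC=7 idx=1 pred=N actual=N -> ctr[1]=0
Ev 6: PC=7 idx=1 pred=N actual=T -> ctr[1]=1
Ev 7: PC=0 idx=0 pred=N actual=T -> ctr[0]=1
Ev 8: PC=0 idx=0 pred=N actual=T -> ctr[0]=2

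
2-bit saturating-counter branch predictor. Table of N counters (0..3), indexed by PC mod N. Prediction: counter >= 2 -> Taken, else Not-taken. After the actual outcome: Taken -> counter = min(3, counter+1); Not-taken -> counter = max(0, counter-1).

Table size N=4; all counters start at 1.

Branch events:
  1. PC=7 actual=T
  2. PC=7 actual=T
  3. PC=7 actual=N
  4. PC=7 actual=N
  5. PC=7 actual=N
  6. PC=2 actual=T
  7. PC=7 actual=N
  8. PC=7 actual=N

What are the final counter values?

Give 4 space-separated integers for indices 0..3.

Answer: 1 1 2 0

Derivation:
Ev 1: PC=7 idx=3 pred=N actual=T -> ctr[3]=2
Ev 2: PC=7 idx=3 pred=T actual=T -> ctr[3]=3
Ev 3: PC=7 idx=3 pred=T actual=N -> ctr[3]=2
Ev 4: PC=7 idx=3 pred=T actual=N -> ctr[3]=1
Ev 5: PC=7 idx=3 pred=N actual=N -> ctr[3]=0
Ev 6: PC=2 idx=2 pred=N actual=T -> ctr[2]=2
Ev 7: PC=7 idx=3 pred=N actual=N -> ctr[3]=0
Ev 8: PC=7 idx=3 pred=N actual=N -> ctr[3]=0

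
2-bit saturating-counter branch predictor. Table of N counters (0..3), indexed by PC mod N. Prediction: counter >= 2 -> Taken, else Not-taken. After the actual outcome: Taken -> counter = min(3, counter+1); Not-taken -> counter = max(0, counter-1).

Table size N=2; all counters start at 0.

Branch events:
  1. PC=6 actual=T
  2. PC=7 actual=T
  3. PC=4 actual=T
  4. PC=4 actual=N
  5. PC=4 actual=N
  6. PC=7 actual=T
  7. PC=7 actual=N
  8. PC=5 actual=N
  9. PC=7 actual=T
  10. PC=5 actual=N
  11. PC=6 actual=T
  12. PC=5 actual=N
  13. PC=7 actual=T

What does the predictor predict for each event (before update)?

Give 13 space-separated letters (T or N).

Ev 1: PC=6 idx=0 pred=N actual=T -> ctr[0]=1
Ev 2: PC=7 idx=1 pred=N actual=T -> ctr[1]=1
Ev 3: PC=4 idx=0 pred=N actual=T -> ctr[0]=2
Ev 4: PC=4 idx=0 pred=T actual=N -> ctr[0]=1
Ev 5: PC=4 idx=0 pred=N actual=N -> ctr[0]=0
Ev 6: PC=7 idx=1 pred=N actual=T -> ctr[1]=2
Ev 7: PC=7 idx=1 pred=T actual=N -> ctr[1]=1
Ev 8: PC=5 idx=1 pred=N actual=N -> ctr[1]=0
Ev 9: PC=7 idx=1 pred=N actual=T -> ctr[1]=1
Ev 10: PC=5 idx=1 pred=N actual=N -> ctr[1]=0
Ev 11: PC=6 idx=0 pred=N actual=T -> ctr[0]=1
Ev 12: PC=5 idx=1 pred=N actual=N -> ctr[1]=0
Ev 13: PC=7 idx=1 pred=N actual=T -> ctr[1]=1

Answer: N N N T N N T N N N N N N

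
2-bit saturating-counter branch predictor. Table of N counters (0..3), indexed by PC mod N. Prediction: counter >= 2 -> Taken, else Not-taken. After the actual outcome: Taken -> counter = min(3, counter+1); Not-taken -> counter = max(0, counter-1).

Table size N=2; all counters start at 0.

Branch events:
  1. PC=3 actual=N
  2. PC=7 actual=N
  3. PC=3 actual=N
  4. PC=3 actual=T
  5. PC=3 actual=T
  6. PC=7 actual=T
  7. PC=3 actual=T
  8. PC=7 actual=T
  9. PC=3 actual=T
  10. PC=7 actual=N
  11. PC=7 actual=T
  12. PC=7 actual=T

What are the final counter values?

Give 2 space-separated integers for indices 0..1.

Answer: 0 3

Derivation:
Ev 1: PC=3 idx=1 pred=N actual=N -> ctr[1]=0
Ev 2: PC=7 idx=1 pred=N actual=N -> ctr[1]=0
Ev 3: PC=3 idx=1 pred=N actual=N -> ctr[1]=0
Ev 4: PC=3 idx=1 pred=N actual=T -> ctr[1]=1
Ev 5: PC=3 idx=1 pred=N actual=T -> ctr[1]=2
Ev 6: PC=7 idx=1 pred=T actual=T -> ctr[1]=3
Ev 7: PC=3 idx=1 pred=T actual=T -> ctr[1]=3
Ev 8: PC=7 idx=1 pred=T actual=T -> ctr[1]=3
Ev 9: PC=3 idx=1 pred=T actual=T -> ctr[1]=3
Ev 10: PC=7 idx=1 pred=T actual=N -> ctr[1]=2
Ev 11: PC=7 idx=1 pred=T actual=T -> ctr[1]=3
Ev 12: PC=7 idx=1 pred=T actual=T -> ctr[1]=3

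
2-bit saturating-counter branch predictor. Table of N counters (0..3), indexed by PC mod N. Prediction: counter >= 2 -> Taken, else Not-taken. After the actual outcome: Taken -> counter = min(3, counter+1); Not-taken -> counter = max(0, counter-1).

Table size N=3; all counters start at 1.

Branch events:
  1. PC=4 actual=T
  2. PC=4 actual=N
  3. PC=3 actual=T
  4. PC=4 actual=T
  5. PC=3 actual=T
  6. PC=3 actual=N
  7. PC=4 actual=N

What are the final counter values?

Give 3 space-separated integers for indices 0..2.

Ev 1: PC=4 idx=1 pred=N actual=T -> ctr[1]=2
Ev 2: PC=4 idx=1 pred=T actual=N -> ctr[1]=1
Ev 3: PC=3 idx=0 pred=N actual=T -> ctr[0]=2
Ev 4: PC=4 idx=1 pred=N actual=T -> ctr[1]=2
Ev 5: PC=3 idx=0 pred=T actual=T -> ctr[0]=3
Ev 6: PC=3 idx=0 pred=T actual=N -> ctr[0]=2
Ev 7: PC=4 idx=1 pred=T actual=N -> ctr[1]=1

Answer: 2 1 1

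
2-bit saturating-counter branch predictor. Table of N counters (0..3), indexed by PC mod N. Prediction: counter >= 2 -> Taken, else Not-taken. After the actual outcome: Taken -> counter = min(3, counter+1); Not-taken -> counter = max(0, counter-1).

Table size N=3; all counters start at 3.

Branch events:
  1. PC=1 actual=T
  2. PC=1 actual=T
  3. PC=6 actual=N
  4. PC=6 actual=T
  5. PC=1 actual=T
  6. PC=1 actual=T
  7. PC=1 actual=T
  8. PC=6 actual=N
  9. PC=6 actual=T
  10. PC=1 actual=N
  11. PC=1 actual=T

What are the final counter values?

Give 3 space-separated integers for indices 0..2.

Ev 1: PC=1 idx=1 pred=T actual=T -> ctr[1]=3
Ev 2: PC=1 idx=1 pred=T actual=T -> ctr[1]=3
Ev 3: PC=6 idx=0 pred=T actual=N -> ctr[0]=2
Ev 4: PC=6 idx=0 pred=T actual=T -> ctr[0]=3
Ev 5: PC=1 idx=1 pred=T actual=T -> ctr[1]=3
Ev 6: PC=1 idx=1 pred=T actual=T -> ctr[1]=3
Ev 7: PC=1 idx=1 pred=T actual=T -> ctr[1]=3
Ev 8: PC=6 idx=0 pred=T actual=N -> ctr[0]=2
Ev 9: PC=6 idx=0 pred=T actual=T -> ctr[0]=3
Ev 10: PC=1 idx=1 pred=T actual=N -> ctr[1]=2
Ev 11: PC=1 idx=1 pred=T actual=T -> ctr[1]=3

Answer: 3 3 3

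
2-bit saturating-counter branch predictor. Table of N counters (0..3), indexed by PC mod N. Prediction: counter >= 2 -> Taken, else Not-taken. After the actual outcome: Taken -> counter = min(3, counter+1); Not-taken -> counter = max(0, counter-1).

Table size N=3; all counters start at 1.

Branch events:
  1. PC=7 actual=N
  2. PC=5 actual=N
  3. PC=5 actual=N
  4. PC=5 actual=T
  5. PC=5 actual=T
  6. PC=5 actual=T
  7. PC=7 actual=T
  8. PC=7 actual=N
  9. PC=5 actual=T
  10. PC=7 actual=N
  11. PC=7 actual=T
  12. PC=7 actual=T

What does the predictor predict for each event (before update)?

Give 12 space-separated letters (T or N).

Answer: N N N N N T N N T N N N

Derivation:
Ev 1: PC=7 idx=1 pred=N actual=N -> ctr[1]=0
Ev 2: PC=5 idx=2 pred=N actual=N -> ctr[2]=0
Ev 3: PC=5 idx=2 pred=N actual=N -> ctr[2]=0
Ev 4: PC=5 idx=2 pred=N actual=T -> ctr[2]=1
Ev 5: PC=5 idx=2 pred=N actual=T -> ctr[2]=2
Ev 6: PC=5 idx=2 pred=T actual=T -> ctr[2]=3
Ev 7: PC=7 idx=1 pred=N actual=T -> ctr[1]=1
Ev 8: PC=7 idx=1 pred=N actual=N -> ctr[1]=0
Ev 9: PC=5 idx=2 pred=T actual=T -> ctr[2]=3
Ev 10: PC=7 idx=1 pred=N actual=N -> ctr[1]=0
Ev 11: PC=7 idx=1 pred=N actual=T -> ctr[1]=1
Ev 12: PC=7 idx=1 pred=N actual=T -> ctr[1]=2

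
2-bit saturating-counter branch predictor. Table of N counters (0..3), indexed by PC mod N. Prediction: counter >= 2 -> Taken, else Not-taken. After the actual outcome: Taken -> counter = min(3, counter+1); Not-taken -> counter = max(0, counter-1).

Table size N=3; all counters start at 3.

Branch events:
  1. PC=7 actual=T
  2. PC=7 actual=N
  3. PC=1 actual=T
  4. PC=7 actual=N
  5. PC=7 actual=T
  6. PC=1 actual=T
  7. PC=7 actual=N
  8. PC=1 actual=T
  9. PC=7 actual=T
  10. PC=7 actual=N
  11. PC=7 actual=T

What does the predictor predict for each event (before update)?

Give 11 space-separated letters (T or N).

Ev 1: PC=7 idx=1 pred=T actual=T -> ctr[1]=3
Ev 2: PC=7 idx=1 pred=T actual=N -> ctr[1]=2
Ev 3: PC=1 idx=1 pred=T actual=T -> ctr[1]=3
Ev 4: PC=7 idx=1 pred=T actual=N -> ctr[1]=2
Ev 5: PC=7 idx=1 pred=T actual=T -> ctr[1]=3
Ev 6: PC=1 idx=1 pred=T actual=T -> ctr[1]=3
Ev 7: PC=7 idx=1 pred=T actual=N -> ctr[1]=2
Ev 8: PC=1 idx=1 pred=T actual=T -> ctr[1]=3
Ev 9: PC=7 idx=1 pred=T actual=T -> ctr[1]=3
Ev 10: PC=7 idx=1 pred=T actual=N -> ctr[1]=2
Ev 11: PC=7 idx=1 pred=T actual=T -> ctr[1]=3

Answer: T T T T T T T T T T T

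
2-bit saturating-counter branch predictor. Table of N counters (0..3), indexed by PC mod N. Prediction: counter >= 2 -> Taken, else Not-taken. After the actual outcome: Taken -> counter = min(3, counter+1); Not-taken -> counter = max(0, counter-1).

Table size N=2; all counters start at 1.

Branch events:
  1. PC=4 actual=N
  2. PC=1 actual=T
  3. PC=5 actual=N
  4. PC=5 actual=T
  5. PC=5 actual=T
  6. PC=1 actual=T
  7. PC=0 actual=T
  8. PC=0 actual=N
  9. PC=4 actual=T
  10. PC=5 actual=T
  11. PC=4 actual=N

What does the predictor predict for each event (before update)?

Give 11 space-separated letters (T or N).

Answer: N N T N T T N N N T N

Derivation:
Ev 1: PC=4 idx=0 pred=N actual=N -> ctr[0]=0
Ev 2: PC=1 idx=1 pred=N actual=T -> ctr[1]=2
Ev 3: PC=5 idx=1 pred=T actual=N -> ctr[1]=1
Ev 4: PC=5 idx=1 pred=N actual=T -> ctr[1]=2
Ev 5: PC=5 idx=1 pred=T actual=T -> ctr[1]=3
Ev 6: PC=1 idx=1 pred=T actual=T -> ctr[1]=3
Ev 7: PC=0 idx=0 pred=N actual=T -> ctr[0]=1
Ev 8: PC=0 idx=0 pred=N actual=N -> ctr[0]=0
Ev 9: PC=4 idx=0 pred=N actual=T -> ctr[0]=1
Ev 10: PC=5 idx=1 pred=T actual=T -> ctr[1]=3
Ev 11: PC=4 idx=0 pred=N actual=N -> ctr[0]=0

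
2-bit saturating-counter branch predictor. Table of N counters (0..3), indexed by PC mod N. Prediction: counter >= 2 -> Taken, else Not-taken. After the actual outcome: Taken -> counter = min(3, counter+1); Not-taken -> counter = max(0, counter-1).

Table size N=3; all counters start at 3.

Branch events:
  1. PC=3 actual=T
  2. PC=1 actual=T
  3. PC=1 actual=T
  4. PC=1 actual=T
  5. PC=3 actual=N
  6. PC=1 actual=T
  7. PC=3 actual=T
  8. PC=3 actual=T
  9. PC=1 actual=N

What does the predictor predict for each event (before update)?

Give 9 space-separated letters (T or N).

Answer: T T T T T T T T T

Derivation:
Ev 1: PC=3 idx=0 pred=T actual=T -> ctr[0]=3
Ev 2: PC=1 idx=1 pred=T actual=T -> ctr[1]=3
Ev 3: PC=1 idx=1 pred=T actual=T -> ctr[1]=3
Ev 4: PC=1 idx=1 pred=T actual=T -> ctr[1]=3
Ev 5: PC=3 idx=0 pred=T actual=N -> ctr[0]=2
Ev 6: PC=1 idx=1 pred=T actual=T -> ctr[1]=3
Ev 7: PC=3 idx=0 pred=T actual=T -> ctr[0]=3
Ev 8: PC=3 idx=0 pred=T actual=T -> ctr[0]=3
Ev 9: PC=1 idx=1 pred=T actual=N -> ctr[1]=2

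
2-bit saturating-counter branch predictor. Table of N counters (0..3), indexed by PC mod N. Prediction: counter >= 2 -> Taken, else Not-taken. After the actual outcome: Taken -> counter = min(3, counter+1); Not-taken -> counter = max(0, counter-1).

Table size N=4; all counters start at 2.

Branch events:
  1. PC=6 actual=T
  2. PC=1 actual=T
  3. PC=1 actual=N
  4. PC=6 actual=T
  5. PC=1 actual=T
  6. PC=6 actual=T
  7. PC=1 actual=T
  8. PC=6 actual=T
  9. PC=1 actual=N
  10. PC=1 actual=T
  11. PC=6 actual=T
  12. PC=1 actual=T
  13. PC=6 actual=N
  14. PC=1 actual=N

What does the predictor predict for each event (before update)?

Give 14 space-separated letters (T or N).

Answer: T T T T T T T T T T T T T T

Derivation:
Ev 1: PC=6 idx=2 pred=T actual=T -> ctr[2]=3
Ev 2: PC=1 idx=1 pred=T actual=T -> ctr[1]=3
Ev 3: PC=1 idx=1 pred=T actual=N -> ctr[1]=2
Ev 4: PC=6 idx=2 pred=T actual=T -> ctr[2]=3
Ev 5: PC=1 idx=1 pred=T actual=T -> ctr[1]=3
Ev 6: PC=6 idx=2 pred=T actual=T -> ctr[2]=3
Ev 7: PC=1 idx=1 pred=T actual=T -> ctr[1]=3
Ev 8: PC=6 idx=2 pred=T actual=T -> ctr[2]=3
Ev 9: PC=1 idx=1 pred=T actual=N -> ctr[1]=2
Ev 10: PC=1 idx=1 pred=T actual=T -> ctr[1]=3
Ev 11: PC=6 idx=2 pred=T actual=T -> ctr[2]=3
Ev 12: PC=1 idx=1 pred=T actual=T -> ctr[1]=3
Ev 13: PC=6 idx=2 pred=T actual=N -> ctr[2]=2
Ev 14: PC=1 idx=1 pred=T actual=N -> ctr[1]=2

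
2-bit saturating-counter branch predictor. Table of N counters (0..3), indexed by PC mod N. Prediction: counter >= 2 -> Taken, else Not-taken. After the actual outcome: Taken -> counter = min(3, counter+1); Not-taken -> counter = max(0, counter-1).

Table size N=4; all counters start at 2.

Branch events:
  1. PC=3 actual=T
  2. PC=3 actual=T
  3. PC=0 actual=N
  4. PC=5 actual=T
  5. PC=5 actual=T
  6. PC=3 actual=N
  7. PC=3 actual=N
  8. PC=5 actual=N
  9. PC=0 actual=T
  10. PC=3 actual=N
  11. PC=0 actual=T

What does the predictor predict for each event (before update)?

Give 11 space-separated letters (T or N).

Answer: T T T T T T T T N N T

Derivation:
Ev 1: PC=3 idx=3 pred=T actual=T -> ctr[3]=3
Ev 2: PC=3 idx=3 pred=T actual=T -> ctr[3]=3
Ev 3: PC=0 idx=0 pred=T actual=N -> ctr[0]=1
Ev 4: PC=5 idx=1 pred=T actual=T -> ctr[1]=3
Ev 5: PC=5 idx=1 pred=T actual=T -> ctr[1]=3
Ev 6: PC=3 idx=3 pred=T actual=N -> ctr[3]=2
Ev 7: PC=3 idx=3 pred=T actual=N -> ctr[3]=1
Ev 8: PC=5 idx=1 pred=T actual=N -> ctr[1]=2
Ev 9: PC=0 idx=0 pred=N actual=T -> ctr[0]=2
Ev 10: PC=3 idx=3 pred=N actual=N -> ctr[3]=0
Ev 11: PC=0 idx=0 pred=T actual=T -> ctr[0]=3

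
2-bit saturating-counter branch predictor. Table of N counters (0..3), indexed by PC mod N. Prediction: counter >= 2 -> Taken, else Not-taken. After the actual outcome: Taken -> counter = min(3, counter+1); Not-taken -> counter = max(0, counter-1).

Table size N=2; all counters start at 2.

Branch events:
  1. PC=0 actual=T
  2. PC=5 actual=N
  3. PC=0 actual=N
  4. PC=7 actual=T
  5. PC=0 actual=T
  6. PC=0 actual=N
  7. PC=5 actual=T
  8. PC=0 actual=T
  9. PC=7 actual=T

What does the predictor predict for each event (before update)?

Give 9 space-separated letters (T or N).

Answer: T T T N T T T T T

Derivation:
Ev 1: PC=0 idx=0 pred=T actual=T -> ctr[0]=3
Ev 2: PC=5 idx=1 pred=T actual=N -> ctr[1]=1
Ev 3: PC=0 idx=0 pred=T actual=N -> ctr[0]=2
Ev 4: PC=7 idx=1 pred=N actual=T -> ctr[1]=2
Ev 5: PC=0 idx=0 pred=T actual=T -> ctr[0]=3
Ev 6: PC=0 idx=0 pred=T actual=N -> ctr[0]=2
Ev 7: PC=5 idx=1 pred=T actual=T -> ctr[1]=3
Ev 8: PC=0 idx=0 pred=T actual=T -> ctr[0]=3
Ev 9: PC=7 idx=1 pred=T actual=T -> ctr[1]=3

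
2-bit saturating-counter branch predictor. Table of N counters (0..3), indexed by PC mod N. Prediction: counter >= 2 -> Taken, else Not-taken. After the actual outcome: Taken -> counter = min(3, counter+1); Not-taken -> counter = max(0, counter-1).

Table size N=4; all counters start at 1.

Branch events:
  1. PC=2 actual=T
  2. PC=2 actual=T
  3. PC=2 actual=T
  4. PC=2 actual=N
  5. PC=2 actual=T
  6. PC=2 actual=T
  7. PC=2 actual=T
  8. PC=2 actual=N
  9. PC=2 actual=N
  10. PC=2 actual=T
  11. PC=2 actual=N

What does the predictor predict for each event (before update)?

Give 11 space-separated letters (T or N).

Answer: N T T T T T T T T N T

Derivation:
Ev 1: PC=2 idx=2 pred=N actual=T -> ctr[2]=2
Ev 2: PC=2 idx=2 pred=T actual=T -> ctr[2]=3
Ev 3: PC=2 idx=2 pred=T actual=T -> ctr[2]=3
Ev 4: PC=2 idx=2 pred=T actual=N -> ctr[2]=2
Ev 5: PC=2 idx=2 pred=T actual=T -> ctr[2]=3
Ev 6: PC=2 idx=2 pred=T actual=T -> ctr[2]=3
Ev 7: PC=2 idx=2 pred=T actual=T -> ctr[2]=3
Ev 8: PC=2 idx=2 pred=T actual=N -> ctr[2]=2
Ev 9: PC=2 idx=2 pred=T actual=N -> ctr[2]=1
Ev 10: PC=2 idx=2 pred=N actual=T -> ctr[2]=2
Ev 11: PC=2 idx=2 pred=T actual=N -> ctr[2]=1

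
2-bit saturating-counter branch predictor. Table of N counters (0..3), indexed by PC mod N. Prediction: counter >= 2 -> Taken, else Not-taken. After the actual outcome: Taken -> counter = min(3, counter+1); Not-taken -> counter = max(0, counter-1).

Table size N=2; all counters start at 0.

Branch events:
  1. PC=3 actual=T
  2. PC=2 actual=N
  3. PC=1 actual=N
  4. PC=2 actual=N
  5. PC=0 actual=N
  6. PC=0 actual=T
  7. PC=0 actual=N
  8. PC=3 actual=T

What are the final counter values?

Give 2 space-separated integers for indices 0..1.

Ev 1: PC=3 idx=1 pred=N actual=T -> ctr[1]=1
Ev 2: PC=2 idx=0 pred=N actual=N -> ctr[0]=0
Ev 3: PC=1 idx=1 pred=N actual=N -> ctr[1]=0
Ev 4: PC=2 idx=0 pred=N actual=N -> ctr[0]=0
Ev 5: PC=0 idx=0 pred=N actual=N -> ctr[0]=0
Ev 6: PC=0 idx=0 pred=N actual=T -> ctr[0]=1
Ev 7: PC=0 idx=0 pred=N actual=N -> ctr[0]=0
Ev 8: PC=3 idx=1 pred=N actual=T -> ctr[1]=1

Answer: 0 1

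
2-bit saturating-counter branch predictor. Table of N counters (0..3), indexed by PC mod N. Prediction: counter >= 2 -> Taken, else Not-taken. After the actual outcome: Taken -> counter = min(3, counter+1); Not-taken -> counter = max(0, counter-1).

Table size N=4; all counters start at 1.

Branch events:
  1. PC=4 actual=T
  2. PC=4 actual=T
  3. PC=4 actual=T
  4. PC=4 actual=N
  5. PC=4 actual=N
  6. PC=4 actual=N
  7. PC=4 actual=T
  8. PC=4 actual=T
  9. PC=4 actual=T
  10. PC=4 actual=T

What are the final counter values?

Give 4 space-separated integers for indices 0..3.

Ev 1: PC=4 idx=0 pred=N actual=T -> ctr[0]=2
Ev 2: PC=4 idx=0 pred=T actual=T -> ctr[0]=3
Ev 3: PC=4 idx=0 pred=T actual=T -> ctr[0]=3
Ev 4: PC=4 idx=0 pred=T actual=N -> ctr[0]=2
Ev 5: PC=4 idx=0 pred=T actual=N -> ctr[0]=1
Ev 6: PC=4 idx=0 pred=N actual=N -> ctr[0]=0
Ev 7: PC=4 idx=0 pred=N actual=T -> ctr[0]=1
Ev 8: PC=4 idx=0 pred=N actual=T -> ctr[0]=2
Ev 9: PC=4 idx=0 pred=T actual=T -> ctr[0]=3
Ev 10: PC=4 idx=0 pred=T actual=T -> ctr[0]=3

Answer: 3 1 1 1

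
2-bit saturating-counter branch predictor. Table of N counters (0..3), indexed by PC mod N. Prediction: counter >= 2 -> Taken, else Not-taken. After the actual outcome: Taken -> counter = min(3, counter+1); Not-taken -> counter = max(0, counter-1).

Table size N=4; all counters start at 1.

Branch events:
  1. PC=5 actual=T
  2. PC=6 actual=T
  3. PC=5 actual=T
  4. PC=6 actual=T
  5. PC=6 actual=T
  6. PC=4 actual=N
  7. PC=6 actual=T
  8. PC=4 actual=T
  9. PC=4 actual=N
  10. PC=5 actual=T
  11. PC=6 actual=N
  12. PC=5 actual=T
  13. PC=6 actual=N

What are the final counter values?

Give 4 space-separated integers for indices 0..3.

Ev 1: PC=5 idx=1 pred=N actual=T -> ctr[1]=2
Ev 2: PC=6 idx=2 pred=N actual=T -> ctr[2]=2
Ev 3: PC=5 idx=1 pred=T actual=T -> ctr[1]=3
Ev 4: PC=6 idx=2 pred=T actual=T -> ctr[2]=3
Ev 5: PC=6 idx=2 pred=T actual=T -> ctr[2]=3
Ev 6: PC=4 idx=0 pred=N actual=N -> ctr[0]=0
Ev 7: PC=6 idx=2 pred=T actual=T -> ctr[2]=3
Ev 8: PC=4 idx=0 pred=N actual=T -> ctr[0]=1
Ev 9: PC=4 idx=0 pred=N actual=N -> ctr[0]=0
Ev 10: PC=5 idx=1 pred=T actual=T -> ctr[1]=3
Ev 11: PC=6 idx=2 pred=T actual=N -> ctr[2]=2
Ev 12: PC=5 idx=1 pred=T actual=T -> ctr[1]=3
Ev 13: PC=6 idx=2 pred=T actual=N -> ctr[2]=1

Answer: 0 3 1 1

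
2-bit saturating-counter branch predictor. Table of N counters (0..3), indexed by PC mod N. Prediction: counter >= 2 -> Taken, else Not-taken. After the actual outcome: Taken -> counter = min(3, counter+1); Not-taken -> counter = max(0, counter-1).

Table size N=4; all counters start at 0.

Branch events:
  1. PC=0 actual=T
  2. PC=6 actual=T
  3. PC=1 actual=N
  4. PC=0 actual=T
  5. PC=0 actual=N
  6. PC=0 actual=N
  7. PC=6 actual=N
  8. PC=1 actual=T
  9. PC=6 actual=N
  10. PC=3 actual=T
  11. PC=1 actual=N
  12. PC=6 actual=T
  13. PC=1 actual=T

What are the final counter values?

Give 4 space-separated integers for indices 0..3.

Answer: 0 1 1 1

Derivation:
Ev 1: PC=0 idx=0 pred=N actual=T -> ctr[0]=1
Ev 2: PC=6 idx=2 pred=N actual=T -> ctr[2]=1
Ev 3: PC=1 idx=1 pred=N actual=N -> ctr[1]=0
Ev 4: PC=0 idx=0 pred=N actual=T -> ctr[0]=2
Ev 5: PC=0 idx=0 pred=T actual=N -> ctr[0]=1
Ev 6: PC=0 idx=0 pred=N actual=N -> ctr[0]=0
Ev 7: PC=6 idx=2 pred=N actual=N -> ctr[2]=0
Ev 8: PC=1 idx=1 pred=N actual=T -> ctr[1]=1
Ev 9: PC=6 idx=2 pred=N actual=N -> ctr[2]=0
Ev 10: PC=3 idx=3 pred=N actual=T -> ctr[3]=1
Ev 11: PC=1 idx=1 pred=N actual=N -> ctr[1]=0
Ev 12: PC=6 idx=2 pred=N actual=T -> ctr[2]=1
Ev 13: PC=1 idx=1 pred=N actual=T -> ctr[1]=1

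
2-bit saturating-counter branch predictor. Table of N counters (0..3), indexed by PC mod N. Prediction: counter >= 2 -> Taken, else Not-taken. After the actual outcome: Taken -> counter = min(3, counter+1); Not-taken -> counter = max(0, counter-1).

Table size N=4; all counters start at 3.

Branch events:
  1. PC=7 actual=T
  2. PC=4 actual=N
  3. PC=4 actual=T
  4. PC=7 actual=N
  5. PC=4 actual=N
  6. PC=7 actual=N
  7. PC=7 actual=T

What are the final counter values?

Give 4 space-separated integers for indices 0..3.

Ev 1: PC=7 idx=3 pred=T actual=T -> ctr[3]=3
Ev 2: PC=4 idx=0 pred=T actual=N -> ctr[0]=2
Ev 3: PC=4 idx=0 pred=T actual=T -> ctr[0]=3
Ev 4: PC=7 idx=3 pred=T actual=N -> ctr[3]=2
Ev 5: PC=4 idx=0 pred=T actual=N -> ctr[0]=2
Ev 6: PC=7 idx=3 pred=T actual=N -> ctr[3]=1
Ev 7: PC=7 idx=3 pred=N actual=T -> ctr[3]=2

Answer: 2 3 3 2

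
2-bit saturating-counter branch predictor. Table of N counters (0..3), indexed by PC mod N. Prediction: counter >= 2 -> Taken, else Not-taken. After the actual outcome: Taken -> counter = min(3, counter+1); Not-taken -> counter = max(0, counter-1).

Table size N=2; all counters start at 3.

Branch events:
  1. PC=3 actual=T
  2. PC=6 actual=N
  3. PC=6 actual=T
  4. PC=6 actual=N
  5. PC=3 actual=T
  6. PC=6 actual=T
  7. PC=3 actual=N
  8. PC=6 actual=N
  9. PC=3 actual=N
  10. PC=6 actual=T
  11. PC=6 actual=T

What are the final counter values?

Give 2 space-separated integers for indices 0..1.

Answer: 3 1

Derivation:
Ev 1: PC=3 idx=1 pred=T actual=T -> ctr[1]=3
Ev 2: PC=6 idx=0 pred=T actual=N -> ctr[0]=2
Ev 3: PC=6 idx=0 pred=T actual=T -> ctr[0]=3
Ev 4: PC=6 idx=0 pred=T actual=N -> ctr[0]=2
Ev 5: PC=3 idx=1 pred=T actual=T -> ctr[1]=3
Ev 6: PC=6 idx=0 pred=T actual=T -> ctr[0]=3
Ev 7: PC=3 idx=1 pred=T actual=N -> ctr[1]=2
Ev 8: PC=6 idx=0 pred=T actual=N -> ctr[0]=2
Ev 9: PC=3 idx=1 pred=T actual=N -> ctr[1]=1
Ev 10: PC=6 idx=0 pred=T actual=T -> ctr[0]=3
Ev 11: PC=6 idx=0 pred=T actual=T -> ctr[0]=3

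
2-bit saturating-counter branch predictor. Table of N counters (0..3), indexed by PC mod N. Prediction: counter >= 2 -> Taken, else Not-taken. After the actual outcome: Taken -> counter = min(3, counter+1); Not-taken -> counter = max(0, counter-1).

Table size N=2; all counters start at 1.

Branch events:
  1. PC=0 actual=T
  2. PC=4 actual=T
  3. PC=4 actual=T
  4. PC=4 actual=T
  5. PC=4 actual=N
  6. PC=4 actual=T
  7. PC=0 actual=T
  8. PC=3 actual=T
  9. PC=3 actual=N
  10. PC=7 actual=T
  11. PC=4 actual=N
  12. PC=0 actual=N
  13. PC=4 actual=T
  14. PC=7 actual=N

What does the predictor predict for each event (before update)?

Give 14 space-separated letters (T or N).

Ev 1: PC=0 idx=0 pred=N actual=T -> ctr[0]=2
Ev 2: PC=4 idx=0 pred=T actual=T -> ctr[0]=3
Ev 3: PC=4 idx=0 pred=T actual=T -> ctr[0]=3
Ev 4: PC=4 idx=0 pred=T actual=T -> ctr[0]=3
Ev 5: PC=4 idx=0 pred=T actual=N -> ctr[0]=2
Ev 6: PC=4 idx=0 pred=T actual=T -> ctr[0]=3
Ev 7: PC=0 idx=0 pred=T actual=T -> ctr[0]=3
Ev 8: PC=3 idx=1 pred=N actual=T -> ctr[1]=2
Ev 9: PC=3 idx=1 pred=T actual=N -> ctr[1]=1
Ev 10: PC=7 idx=1 pred=N actual=T -> ctr[1]=2
Ev 11: PC=4 idx=0 pred=T actual=N -> ctr[0]=2
Ev 12: PC=0 idx=0 pred=T actual=N -> ctr[0]=1
Ev 13: PC=4 idx=0 pred=N actual=T -> ctr[0]=2
Ev 14: PC=7 idx=1 pred=T actual=N -> ctr[1]=1

Answer: N T T T T T T N T N T T N T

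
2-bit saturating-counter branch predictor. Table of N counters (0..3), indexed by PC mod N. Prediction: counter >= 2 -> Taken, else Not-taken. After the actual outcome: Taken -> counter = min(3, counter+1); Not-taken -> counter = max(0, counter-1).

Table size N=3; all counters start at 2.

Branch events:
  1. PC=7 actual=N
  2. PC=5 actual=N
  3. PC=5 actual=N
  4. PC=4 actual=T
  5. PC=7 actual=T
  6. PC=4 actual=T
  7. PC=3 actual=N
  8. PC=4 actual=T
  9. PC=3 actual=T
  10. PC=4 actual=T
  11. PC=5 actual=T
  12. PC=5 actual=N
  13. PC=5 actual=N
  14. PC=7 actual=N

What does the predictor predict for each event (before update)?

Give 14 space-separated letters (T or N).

Ev 1: PC=7 idx=1 pred=T actual=N -> ctr[1]=1
Ev 2: PC=5 idx=2 pred=T actual=N -> ctr[2]=1
Ev 3: PC=5 idx=2 pred=N actual=N -> ctr[2]=0
Ev 4: PC=4 idx=1 pred=N actual=T -> ctr[1]=2
Ev 5: PC=7 idx=1 pred=T actual=T -> ctr[1]=3
Ev 6: PC=4 idx=1 pred=T actual=T -> ctr[1]=3
Ev 7: PC=3 idx=0 pred=T actual=N -> ctr[0]=1
Ev 8: PC=4 idx=1 pred=T actual=T -> ctr[1]=3
Ev 9: PC=3 idx=0 pred=N actual=T -> ctr[0]=2
Ev 10: PC=4 idx=1 pred=T actual=T -> ctr[1]=3
Ev 11: PC=5 idx=2 pred=N actual=T -> ctr[2]=1
Ev 12: PC=5 idx=2 pred=N actual=N -> ctr[2]=0
Ev 13: PC=5 idx=2 pred=N actual=N -> ctr[2]=0
Ev 14: PC=7 idx=1 pred=T actual=N -> ctr[1]=2

Answer: T T N N T T T T N T N N N T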